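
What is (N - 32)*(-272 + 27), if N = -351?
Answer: 93835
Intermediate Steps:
(N - 32)*(-272 + 27) = (-351 - 32)*(-272 + 27) = -383*(-245) = 93835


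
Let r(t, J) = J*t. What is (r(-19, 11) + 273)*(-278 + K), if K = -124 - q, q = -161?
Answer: -15424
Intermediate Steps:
K = 37 (K = -124 - 1*(-161) = -124 + 161 = 37)
(r(-19, 11) + 273)*(-278 + K) = (11*(-19) + 273)*(-278 + 37) = (-209 + 273)*(-241) = 64*(-241) = -15424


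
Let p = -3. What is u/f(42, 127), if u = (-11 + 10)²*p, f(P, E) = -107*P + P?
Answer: 1/1484 ≈ 0.00067385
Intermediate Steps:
f(P, E) = -106*P
u = -3 (u = (-11 + 10)²*(-3) = (-1)²*(-3) = 1*(-3) = -3)
u/f(42, 127) = -3/((-106*42)) = -3/(-4452) = -3*(-1/4452) = 1/1484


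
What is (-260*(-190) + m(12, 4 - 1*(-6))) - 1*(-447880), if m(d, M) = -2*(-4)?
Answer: 497288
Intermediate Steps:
m(d, M) = 8
(-260*(-190) + m(12, 4 - 1*(-6))) - 1*(-447880) = (-260*(-190) + 8) - 1*(-447880) = (49400 + 8) + 447880 = 49408 + 447880 = 497288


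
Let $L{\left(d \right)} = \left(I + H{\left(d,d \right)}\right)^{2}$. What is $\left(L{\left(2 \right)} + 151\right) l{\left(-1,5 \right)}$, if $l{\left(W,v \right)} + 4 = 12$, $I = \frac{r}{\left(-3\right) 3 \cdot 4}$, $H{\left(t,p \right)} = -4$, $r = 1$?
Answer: $\frac{216721}{162} \approx 1337.8$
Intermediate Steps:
$I = - \frac{1}{36}$ ($I = 1 \frac{1}{\left(-3\right) 3 \cdot 4} = 1 \frac{1}{\left(-9\right) 4} = 1 \frac{1}{-36} = 1 \left(- \frac{1}{36}\right) = - \frac{1}{36} \approx -0.027778$)
$l{\left(W,v \right)} = 8$ ($l{\left(W,v \right)} = -4 + 12 = 8$)
$L{\left(d \right)} = \frac{21025}{1296}$ ($L{\left(d \right)} = \left(- \frac{1}{36} - 4\right)^{2} = \left(- \frac{145}{36}\right)^{2} = \frac{21025}{1296}$)
$\left(L{\left(2 \right)} + 151\right) l{\left(-1,5 \right)} = \left(\frac{21025}{1296} + 151\right) 8 = \frac{216721}{1296} \cdot 8 = \frac{216721}{162}$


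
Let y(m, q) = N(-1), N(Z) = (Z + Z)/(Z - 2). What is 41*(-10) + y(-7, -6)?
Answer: -1228/3 ≈ -409.33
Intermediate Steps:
N(Z) = 2*Z/(-2 + Z) (N(Z) = (2*Z)/(-2 + Z) = 2*Z/(-2 + Z))
y(m, q) = ⅔ (y(m, q) = 2*(-1)/(-2 - 1) = 2*(-1)/(-3) = 2*(-1)*(-⅓) = ⅔)
41*(-10) + y(-7, -6) = 41*(-10) + ⅔ = -410 + ⅔ = -1228/3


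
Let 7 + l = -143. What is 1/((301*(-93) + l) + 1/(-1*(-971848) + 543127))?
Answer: -1514975/42635941424 ≈ -3.5533e-5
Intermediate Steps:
l = -150 (l = -7 - 143 = -150)
1/((301*(-93) + l) + 1/(-1*(-971848) + 543127)) = 1/((301*(-93) - 150) + 1/(-1*(-971848) + 543127)) = 1/((-27993 - 150) + 1/(971848 + 543127)) = 1/(-28143 + 1/1514975) = 1/(-42635941424/1514975) = -1514975/42635941424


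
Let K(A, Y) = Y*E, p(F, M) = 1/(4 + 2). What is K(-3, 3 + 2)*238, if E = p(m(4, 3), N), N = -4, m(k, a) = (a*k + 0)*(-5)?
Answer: 595/3 ≈ 198.33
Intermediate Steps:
m(k, a) = -5*a*k (m(k, a) = (a*k)*(-5) = -5*a*k)
p(F, M) = 1/6
E = 1/6 ≈ 0.16667
K(A, Y) = Y/6 (K(A, Y) = Y*(1/6) = Y/6)
K(-3, 3 + 2)*238 = ((3 + 2)/6)*238 = ((1/6)*5)*238 = (5/6)*238 = 595/3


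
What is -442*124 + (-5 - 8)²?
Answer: -54639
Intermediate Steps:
-442*124 + (-5 - 8)² = -54808 + (-13)² = -54808 + 169 = -54639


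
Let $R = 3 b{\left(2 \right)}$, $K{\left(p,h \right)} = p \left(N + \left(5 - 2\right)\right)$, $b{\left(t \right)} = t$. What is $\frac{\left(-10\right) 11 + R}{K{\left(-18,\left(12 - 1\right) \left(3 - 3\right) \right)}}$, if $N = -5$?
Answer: $- \frac{26}{9} \approx -2.8889$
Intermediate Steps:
$K{\left(p,h \right)} = - 2 p$ ($K{\left(p,h \right)} = p \left(-5 + \left(5 - 2\right)\right) = p \left(-5 + 3\right) = p \left(-2\right) = - 2 p$)
$R = 6$ ($R = 3 \cdot 2 = 6$)
$\frac{\left(-10\right) 11 + R}{K{\left(-18,\left(12 - 1\right) \left(3 - 3\right) \right)}} = \frac{\left(-10\right) 11 + 6}{\left(-2\right) \left(-18\right)} = \frac{-110 + 6}{36} = \left(-104\right) \frac{1}{36} = - \frac{26}{9}$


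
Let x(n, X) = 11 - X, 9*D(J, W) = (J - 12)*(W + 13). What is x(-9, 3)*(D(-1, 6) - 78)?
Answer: -7592/9 ≈ -843.56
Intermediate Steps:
D(J, W) = (-12 + J)*(13 + W)/9 (D(J, W) = ((J - 12)*(W + 13))/9 = ((-12 + J)*(13 + W))/9 = (-12 + J)*(13 + W)/9)
x(-9, 3)*(D(-1, 6) - 78) = (11 - 1*3)*((-52/3 - 4/3*6 + (13/9)*(-1) + (1/9)*(-1)*6) - 78) = (11 - 3)*((-52/3 - 8 - 13/9 - 2/3) - 78) = 8*(-247/9 - 78) = 8*(-949/9) = -7592/9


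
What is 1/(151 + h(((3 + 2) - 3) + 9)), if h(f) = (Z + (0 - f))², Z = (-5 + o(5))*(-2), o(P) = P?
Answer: 1/272 ≈ 0.0036765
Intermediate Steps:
Z = 0 (Z = (-5 + 5)*(-2) = 0*(-2) = 0)
h(f) = f² (h(f) = (0 + (0 - f))² = (0 - f)² = (-f)² = f²)
1/(151 + h(((3 + 2) - 3) + 9)) = 1/(151 + (((3 + 2) - 3) + 9)²) = 1/(151 + ((5 - 3) + 9)²) = 1/(151 + (2 + 9)²) = 1/(151 + 11²) = 1/(151 + 121) = 1/272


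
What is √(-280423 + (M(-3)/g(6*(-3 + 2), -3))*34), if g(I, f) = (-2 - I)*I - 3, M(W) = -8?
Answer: I*√22713447/9 ≈ 529.54*I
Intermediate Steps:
g(I, f) = -3 + I*(-2 - I) (g(I, f) = I*(-2 - I) - 3 = -3 + I*(-2 - I))
√(-280423 + (M(-3)/g(6*(-3 + 2), -3))*34) = √(-280423 - 8/(-3 - (6*(-3 + 2))² - 12*(-3 + 2))*34) = √(-280423 - 8/(-3 - (6*(-1))² - 12*(-1))*34) = √(-280423 - 8/(-3 - 1*(-6)² - 2*(-6))*34) = √(-280423 - 8/(-3 - 1*36 + 12)*34) = √(-280423 - 8/(-3 - 36 + 12)*34) = √(-280423 - 8/(-27)*34) = √(-280423 - 8*(-1/27)*34) = √(-280423 + (8/27)*34) = √(-280423 + 272/27) = √(-7571149/27) = I*√22713447/9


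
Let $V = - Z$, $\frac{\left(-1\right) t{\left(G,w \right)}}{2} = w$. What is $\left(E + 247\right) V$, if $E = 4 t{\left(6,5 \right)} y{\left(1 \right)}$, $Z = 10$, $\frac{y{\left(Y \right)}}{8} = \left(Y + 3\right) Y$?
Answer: $10330$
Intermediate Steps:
$y{\left(Y \right)} = 8 Y \left(3 + Y\right)$ ($y{\left(Y \right)} = 8 \left(Y + 3\right) Y = 8 \left(3 + Y\right) Y = 8 Y \left(3 + Y\right)$)
$t{\left(G,w \right)} = - 2 w$
$E = -1280$ ($E = 4 \left(\left(-2\right) 5\right) 8 \cdot 1 \left(3 + 1\right) = 4 \left(-10\right) 8 \cdot 1 \cdot 4 = \left(-40\right) 32 = -1280$)
$V = -10$ ($V = \left(-1\right) 10 = -10$)
$\left(E + 247\right) V = \left(-1280 + 247\right) \left(-10\right) = \left(-1033\right) \left(-10\right) = 10330$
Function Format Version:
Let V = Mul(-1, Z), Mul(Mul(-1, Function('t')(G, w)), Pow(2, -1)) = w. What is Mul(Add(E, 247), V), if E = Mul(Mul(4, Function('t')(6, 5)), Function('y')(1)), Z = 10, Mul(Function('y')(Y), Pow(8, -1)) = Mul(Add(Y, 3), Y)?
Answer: 10330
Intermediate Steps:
Function('y')(Y) = Mul(8, Y, Add(3, Y)) (Function('y')(Y) = Mul(8, Mul(Add(Y, 3), Y)) = Mul(8, Mul(Add(3, Y), Y)) = Mul(8, Mul(Y, Add(3, Y))) = Mul(8, Y, Add(3, Y)))
Function('t')(G, w) = Mul(-2, w)
E = -1280 (E = Mul(Mul(4, Mul(-2, 5)), Mul(8, 1, Add(3, 1))) = Mul(Mul(4, -10), Mul(8, 1, 4)) = Mul(-40, 32) = -1280)
V = -10 (V = Mul(-1, 10) = -10)
Mul(Add(E, 247), V) = Mul(Add(-1280, 247), -10) = Mul(-1033, -10) = 10330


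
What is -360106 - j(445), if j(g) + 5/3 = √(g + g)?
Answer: -1080313/3 - √890 ≈ -3.6013e+5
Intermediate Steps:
j(g) = -5/3 + √2*√g (j(g) = -5/3 + √(g + g) = -5/3 + √(2*g) = -5/3 + √2*√g)
-360106 - j(445) = -360106 - (-5/3 + √2*√445) = -360106 - (-5/3 + √890) = -360106 + (5/3 - √890) = -1080313/3 - √890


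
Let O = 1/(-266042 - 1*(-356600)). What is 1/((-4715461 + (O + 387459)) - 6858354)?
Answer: -90558/1013014026647 ≈ -8.9395e-8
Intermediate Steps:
O = 1/90558 (O = 1/(-266042 + 356600) = 1/90558 ≈ 1.1043e-5)
1/((-4715461 + (O + 387459)) - 6858354) = 1/((-4715461 + (1/90558 + 387459)) - 6858354) = 1/((-4715461 + 35087512123/90558) - 6858354) = 1/(-391935205115/90558 - 6858354) = 1/(-1013014026647/90558) = -90558/1013014026647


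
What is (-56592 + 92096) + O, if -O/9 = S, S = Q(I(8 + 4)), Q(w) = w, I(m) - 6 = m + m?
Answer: 35234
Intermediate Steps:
I(m) = 6 + 2*m (I(m) = 6 + (m + m) = 6 + 2*m)
S = 30 (S = 6 + 2*(8 + 4) = 6 + 2*12 = 6 + 24 = 30)
O = -270 (O = -9*30 = -270)
(-56592 + 92096) + O = (-56592 + 92096) - 270 = 35504 - 270 = 35234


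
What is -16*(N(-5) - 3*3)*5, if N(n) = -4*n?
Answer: -880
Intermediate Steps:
-16*(N(-5) - 3*3)*5 = -16*(-4*(-5) - 3*3)*5 = -16*(20 - 9)*5 = -16*11*5 = -176*5 = -880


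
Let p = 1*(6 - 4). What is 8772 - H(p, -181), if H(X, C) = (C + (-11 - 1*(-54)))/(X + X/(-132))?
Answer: 1158240/131 ≈ 8841.5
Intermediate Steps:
p = 2 (p = 1*2 = 2)
H(X, C) = 132*(43 + C)/(131*X) (H(X, C) = (C + (-11 + 54))/(X + X*(-1/132)) = (C + 43)/(X - X/132) = (43 + C)/((131*X/132)) = (43 + C)*(132/(131*X)) = 132*(43 + C)/(131*X))
8772 - H(p, -181) = 8772 - 132*(43 - 181)/(131*2) = 8772 - 132*(-138)/(131*2) = 8772 - 1*(-9108/131) = 8772 + 9108/131 = 1158240/131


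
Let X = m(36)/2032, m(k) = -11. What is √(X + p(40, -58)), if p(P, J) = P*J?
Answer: I*√598709877/508 ≈ 48.166*I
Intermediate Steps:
p(P, J) = J*P
X = -11/2032 ≈ -0.0054134
√(X + p(40, -58)) = √(-11/2032 - 58*40) = √(-11/2032 - 2320) = √(-4714251/2032) = I*√598709877/508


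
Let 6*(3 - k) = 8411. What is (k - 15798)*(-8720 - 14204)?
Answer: 1182660622/3 ≈ 3.9422e+8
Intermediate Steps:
k = -8393/6 (k = 3 - ⅙*8411 = 3 - 8411/6 = -8393/6 ≈ -1398.8)
(k - 15798)*(-8720 - 14204) = (-8393/6 - 15798)*(-8720 - 14204) = -103181/6*(-22924) = 1182660622/3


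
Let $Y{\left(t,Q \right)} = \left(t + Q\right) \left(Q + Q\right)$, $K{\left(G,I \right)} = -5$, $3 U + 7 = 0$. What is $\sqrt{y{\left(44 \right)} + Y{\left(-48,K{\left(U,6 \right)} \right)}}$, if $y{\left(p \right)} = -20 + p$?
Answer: $\sqrt{554} \approx 23.537$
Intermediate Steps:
$U = - \frac{7}{3}$ ($U = - \frac{7}{3} + \frac{1}{3} \cdot 0 = - \frac{7}{3} + 0 = - \frac{7}{3} \approx -2.3333$)
$Y{\left(t,Q \right)} = 2 Q \left(Q + t\right)$ ($Y{\left(t,Q \right)} = \left(Q + t\right) 2 Q = 2 Q \left(Q + t\right)$)
$\sqrt{y{\left(44 \right)} + Y{\left(-48,K{\left(U,6 \right)} \right)}} = \sqrt{\left(-20 + 44\right) + 2 \left(-5\right) \left(-5 - 48\right)} = \sqrt{24 + 2 \left(-5\right) \left(-53\right)} = \sqrt{24 + 530} = \sqrt{554}$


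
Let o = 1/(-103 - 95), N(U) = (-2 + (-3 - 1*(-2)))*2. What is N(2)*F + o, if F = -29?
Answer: 34451/198 ≈ 173.99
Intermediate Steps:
N(U) = -6 (N(U) = (-2 + (-3 + 2))*2 = (-2 - 1)*2 = -3*2 = -6)
o = -1/198 (o = 1/(-198) = -1/198 ≈ -0.0050505)
N(2)*F + o = -6*(-29) - 1/198 = 174 - 1/198 = 34451/198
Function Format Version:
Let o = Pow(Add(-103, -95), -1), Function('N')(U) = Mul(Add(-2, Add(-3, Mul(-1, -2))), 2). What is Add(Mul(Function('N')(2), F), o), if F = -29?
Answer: Rational(34451, 198) ≈ 173.99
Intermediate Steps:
Function('N')(U) = -6 (Function('N')(U) = Mul(Add(-2, Add(-3, 2)), 2) = Mul(Add(-2, -1), 2) = Mul(-3, 2) = -6)
o = Rational(-1, 198) (o = Pow(-198, -1) = Rational(-1, 198) ≈ -0.0050505)
Add(Mul(Function('N')(2), F), o) = Add(Mul(-6, -29), Rational(-1, 198)) = Add(174, Rational(-1, 198)) = Rational(34451, 198)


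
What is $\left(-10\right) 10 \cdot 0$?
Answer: $0$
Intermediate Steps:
$\left(-10\right) 10 \cdot 0 = \left(-100\right) 0 = 0$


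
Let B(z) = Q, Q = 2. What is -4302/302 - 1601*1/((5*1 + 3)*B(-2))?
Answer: -276167/2416 ≈ -114.31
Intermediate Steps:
B(z) = 2
-4302/302 - 1601*1/((5*1 + 3)*B(-2)) = -4302/302 - 1601*1/(2*(5*1 + 3)) = -4302*1/302 - 1601*1/(2*(5 + 3)) = -2151/151 - 1601/(2*8) = -2151/151 - 1601/16 = -276167/2416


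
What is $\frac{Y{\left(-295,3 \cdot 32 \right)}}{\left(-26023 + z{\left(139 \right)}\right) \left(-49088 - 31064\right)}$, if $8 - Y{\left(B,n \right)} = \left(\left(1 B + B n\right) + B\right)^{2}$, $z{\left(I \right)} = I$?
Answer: $- \frac{208947023}{518663592} \approx -0.40286$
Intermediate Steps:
$Y{\left(B,n \right)} = 8 - \left(2 B + B n\right)^{2}$ ($Y{\left(B,n \right)} = 8 - \left(\left(1 B + B n\right) + B\right)^{2} = 8 - \left(\left(B + B n\right) + B\right)^{2} = 8 - \left(2 B + B n\right)^{2}$)
$\frac{Y{\left(-295,3 \cdot 32 \right)}}{\left(-26023 + z{\left(139 \right)}\right) \left(-49088 - 31064\right)} = \frac{8 - \left(-295\right)^{2} \left(2 + 3 \cdot 32\right)^{2}}{\left(-26023 + 139\right) \left(-49088 - 31064\right)} = \frac{8 - 87025 \left(2 + 96\right)^{2}}{\left(-25884\right) \left(-80152\right)} = \frac{8 - 87025 \cdot 98^{2}}{2074654368} = \left(8 - 87025 \cdot 9604\right) \frac{1}{2074654368} = \left(8 - 835788100\right) \frac{1}{2074654368} = \left(-835788092\right) \frac{1}{2074654368} = - \frac{208947023}{518663592}$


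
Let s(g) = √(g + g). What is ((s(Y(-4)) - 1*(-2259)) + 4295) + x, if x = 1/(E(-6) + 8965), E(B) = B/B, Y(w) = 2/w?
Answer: 58763165/8966 + I ≈ 6554.0 + 1.0*I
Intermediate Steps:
E(B) = 1
s(g) = √2*√g (s(g) = √(2*g) = √2*√g)
x = 1/8966 (x = 1/(1 + 8965) = 1/8966 ≈ 0.00011153)
((s(Y(-4)) - 1*(-2259)) + 4295) + x = ((√2*√(2/(-4)) - 1*(-2259)) + 4295) + 1/8966 = ((√2*√(2*(-¼)) + 2259) + 4295) + 1/8966 = ((√2*√(-½) + 2259) + 4295) + 1/8966 = ((√2*(I*√2/2) + 2259) + 4295) + 1/8966 = ((I + 2259) + 4295) + 1/8966 = ((2259 + I) + 4295) + 1/8966 = (6554 + I) + 1/8966 = 58763165/8966 + I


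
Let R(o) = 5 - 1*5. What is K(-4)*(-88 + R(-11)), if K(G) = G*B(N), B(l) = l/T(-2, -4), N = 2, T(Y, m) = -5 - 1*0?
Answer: -704/5 ≈ -140.80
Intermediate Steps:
T(Y, m) = -5 (T(Y, m) = -5 + 0 = -5)
B(l) = -l/5 (B(l) = l/(-5) = l*(-1/5) = -l/5)
K(G) = -2*G/5 (K(G) = G*(-1/5*2) = G*(-2/5) = -2*G/5)
R(o) = 0 (R(o) = 5 - 5 = 0)
K(-4)*(-88 + R(-11)) = (-2/5*(-4))*(-88 + 0) = (8/5)*(-88) = -704/5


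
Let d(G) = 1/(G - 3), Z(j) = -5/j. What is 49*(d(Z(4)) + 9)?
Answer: 7301/17 ≈ 429.47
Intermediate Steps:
d(G) = 1/(-3 + G)
49*(d(Z(4)) + 9) = 49*(1/(-3 - 5/4) + 9) = 49*(1/(-17/4) + 9) = 49*(-4/17 + 9) = 49*(149/17) = 7301/17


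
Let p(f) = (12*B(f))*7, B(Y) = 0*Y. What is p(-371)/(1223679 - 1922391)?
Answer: 0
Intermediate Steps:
B(Y) = 0
p(f) = 0 (p(f) = (12*0)*7 = 0*7 = 0)
p(-371)/(1223679 - 1922391) = 0/(1223679 - 1922391) = 0/(-698712) = 0*(-1/698712) = 0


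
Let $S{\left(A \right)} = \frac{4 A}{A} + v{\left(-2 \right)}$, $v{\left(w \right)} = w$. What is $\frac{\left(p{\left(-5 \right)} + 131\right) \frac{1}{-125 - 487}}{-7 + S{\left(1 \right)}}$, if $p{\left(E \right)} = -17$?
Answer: $\frac{19}{510} \approx 0.037255$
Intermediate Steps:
$S{\left(A \right)} = 2$ ($S{\left(A \right)} = \frac{4 A}{A} - 2 = 4 - 2 = 2$)
$\frac{\left(p{\left(-5 \right)} + 131\right) \frac{1}{-125 - 487}}{-7 + S{\left(1 \right)}} = \frac{\left(-17 + 131\right) \frac{1}{-125 - 487}}{-7 + 2} = \frac{114 \frac{1}{-612}}{-5} = 114 \left(- \frac{1}{612}\right) \left(- \frac{1}{5}\right) = \left(- \frac{19}{102}\right) \left(- \frac{1}{5}\right) = \frac{19}{510}$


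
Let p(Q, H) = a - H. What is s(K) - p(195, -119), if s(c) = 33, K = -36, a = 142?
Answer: -228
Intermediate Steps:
p(Q, H) = 142 - H
s(K) - p(195, -119) = 33 - (142 - 1*(-119)) = 33 - (142 + 119) = 33 - 1*261 = 33 - 261 = -228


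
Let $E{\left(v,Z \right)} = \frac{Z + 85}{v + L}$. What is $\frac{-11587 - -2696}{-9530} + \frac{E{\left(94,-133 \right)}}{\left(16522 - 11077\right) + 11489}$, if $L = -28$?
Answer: $\frac{828042947}{887595610} \approx 0.93291$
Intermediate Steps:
$E{\left(v,Z \right)} = \frac{85 + Z}{-28 + v}$ ($E{\left(v,Z \right)} = \frac{Z + 85}{v - 28} = \frac{85 + Z}{-28 + v}$)
$\frac{-11587 - -2696}{-9530} + \frac{E{\left(94,-133 \right)}}{\left(16522 - 11077\right) + 11489} = \frac{-11587 - -2696}{-9530} + \frac{\frac{1}{-28 + 94} \left(85 - 133\right)}{\left(16522 - 11077\right) + 11489} = \left(-11587 + 2696\right) \left(- \frac{1}{9530}\right) + \frac{\frac{1}{66} \left(-48\right)}{5445 + 11489} = \left(-8891\right) \left(- \frac{1}{9530}\right) + \frac{\frac{1}{66} \left(-48\right)}{16934} = \frac{8891}{9530} - \frac{4}{93137} = \frac{828042947}{887595610}$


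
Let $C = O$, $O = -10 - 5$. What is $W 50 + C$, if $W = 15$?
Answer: $735$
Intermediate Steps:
$O = -15$
$C = -15$
$W 50 + C = 15 \cdot 50 - 15 = 750 - 15 = 735$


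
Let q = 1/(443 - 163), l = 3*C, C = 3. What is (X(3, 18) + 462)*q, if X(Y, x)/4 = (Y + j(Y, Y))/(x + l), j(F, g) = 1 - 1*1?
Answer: 2081/1260 ≈ 1.6516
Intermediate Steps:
j(F, g) = 0 (j(F, g) = 1 - 1 = 0)
l = 9 (l = 3*3 = 9)
X(Y, x) = 4*Y/(9 + x) (X(Y, x) = 4*((Y + 0)/(x + 9)) = 4*(Y/(9 + x)) = 4*Y/(9 + x))
q = 1/280 ≈ 0.0035714
(X(3, 18) + 462)*q = (4*3/(9 + 18) + 462)*(1/280) = (4*3/27 + 462)*(1/280) = (4*3*(1/27) + 462)*(1/280) = (4/9 + 462)*(1/280) = (4162/9)*(1/280) = 2081/1260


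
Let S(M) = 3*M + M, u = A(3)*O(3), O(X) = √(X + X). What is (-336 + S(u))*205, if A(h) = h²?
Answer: -68880 + 7380*√6 ≈ -50803.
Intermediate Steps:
O(X) = √2*√X (O(X) = √(2*X) = √2*√X)
u = 9*√6 (u = 3²*(√2*√3) = 9*√6 ≈ 22.045)
S(M) = 4*M
(-336 + S(u))*205 = (-336 + 4*(9*√6))*205 = (-336 + 36*√6)*205 = -68880 + 7380*√6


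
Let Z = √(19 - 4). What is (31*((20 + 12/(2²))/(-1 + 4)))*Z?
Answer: 713*√15/3 ≈ 920.48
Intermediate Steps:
Z = √15 ≈ 3.8730
(31*((20 + 12/(2²))/(-1 + 4)))*Z = (31*((20 + 12/(2²))/(-1 + 4)))*√15 = (31*((20 + 12/4)/3))*√15 = (31*((20 + 12*(¼))*(⅓)))*√15 = (31*((20 + 3)*(⅓)))*√15 = (31*(23*(⅓)))*√15 = (31*(23/3))*√15 = 713*√15/3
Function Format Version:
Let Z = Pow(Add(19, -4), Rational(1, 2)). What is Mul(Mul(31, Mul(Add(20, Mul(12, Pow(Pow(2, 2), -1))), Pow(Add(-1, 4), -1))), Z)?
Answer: Mul(Rational(713, 3), Pow(15, Rational(1, 2))) ≈ 920.48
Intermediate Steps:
Z = Pow(15, Rational(1, 2)) ≈ 3.8730
Mul(Mul(31, Mul(Add(20, Mul(12, Pow(Pow(2, 2), -1))), Pow(Add(-1, 4), -1))), Z) = Mul(Mul(31, Mul(Add(20, Mul(12, Pow(Pow(2, 2), -1))), Pow(Add(-1, 4), -1))), Pow(15, Rational(1, 2))) = Mul(Mul(31, Mul(Add(20, Mul(12, Pow(4, -1))), Pow(3, -1))), Pow(15, Rational(1, 2))) = Mul(Mul(31, Mul(Add(20, Mul(12, Rational(1, 4))), Rational(1, 3))), Pow(15, Rational(1, 2))) = Mul(Mul(31, Mul(Add(20, 3), Rational(1, 3))), Pow(15, Rational(1, 2))) = Mul(Mul(31, Mul(23, Rational(1, 3))), Pow(15, Rational(1, 2))) = Mul(Mul(31, Rational(23, 3)), Pow(15, Rational(1, 2))) = Mul(Rational(713, 3), Pow(15, Rational(1, 2)))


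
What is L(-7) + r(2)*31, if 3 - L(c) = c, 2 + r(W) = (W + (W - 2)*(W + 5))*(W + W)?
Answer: 196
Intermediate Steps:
r(W) = -2 + 2*W*(W + (-2 + W)*(5 + W)) (r(W) = -2 + (W + (W - 2)*(W + 5))*(W + W) = -2 + (W + (-2 + W)*(5 + W))*(2*W) = -2 + 2*W*(W + (-2 + W)*(5 + W)))
L(c) = 3 - c
L(-7) + r(2)*31 = (3 - 1*(-7)) + (-2 - 20*2 + 2*2**3 + 8*2**2)*31 = (3 + 7) + (-2 - 40 + 2*8 + 8*4)*31 = 10 + (-2 - 40 + 16 + 32)*31 = 10 + 6*31 = 10 + 186 = 196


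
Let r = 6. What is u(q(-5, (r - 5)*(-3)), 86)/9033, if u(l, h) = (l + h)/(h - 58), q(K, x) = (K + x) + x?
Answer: 25/84308 ≈ 0.00029653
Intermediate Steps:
q(K, x) = K + 2*x
u(l, h) = (h + l)/(-58 + h)
u(q(-5, (r - 5)*(-3)), 86)/9033 = ((86 + (-5 + 2*((6 - 5)*(-3))))/(-58 + 86))/9033 = ((86 + (-5 + 2*(1*(-3))))/28)*(1/9033) = ((86 + (-5 + 2*(-3)))/28)*(1/9033) = ((86 + (-5 - 6))/28)*(1/9033) = ((86 - 11)/28)*(1/9033) = ((1/28)*75)*(1/9033) = (75/28)*(1/9033) = 25/84308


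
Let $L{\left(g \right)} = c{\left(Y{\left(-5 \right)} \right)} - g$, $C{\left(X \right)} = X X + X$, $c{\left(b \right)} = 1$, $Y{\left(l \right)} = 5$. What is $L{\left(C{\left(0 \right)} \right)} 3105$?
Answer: $3105$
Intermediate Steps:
$C{\left(X \right)} = X + X^{2}$ ($C{\left(X \right)} = X^{2} + X = X + X^{2}$)
$L{\left(g \right)} = 1 - g$
$L{\left(C{\left(0 \right)} \right)} 3105 = \left(1 - 0 \left(1 + 0\right)\right) 3105 = \left(1 - 0 \cdot 1\right) 3105 = \left(1 - 0\right) 3105 = \left(1 + 0\right) 3105 = 1 \cdot 3105 = 3105$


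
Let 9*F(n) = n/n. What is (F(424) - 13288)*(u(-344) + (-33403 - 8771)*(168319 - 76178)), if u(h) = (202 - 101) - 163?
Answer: 464725196090236/9 ≈ 5.1636e+13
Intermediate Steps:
u(h) = -62 (u(h) = 101 - 163 = -62)
F(n) = 1/9 (F(n) = (n/n)/9 = (1/9)*1 = 1/9)
(F(424) - 13288)*(u(-344) + (-33403 - 8771)*(168319 - 76178)) = (1/9 - 13288)*(-62 + (-33403 - 8771)*(168319 - 76178)) = -119591*(-62 - 42174*92141)/9 = -119591*(-62 - 3885954534)/9 = -119591/9*(-3885954596) = 464725196090236/9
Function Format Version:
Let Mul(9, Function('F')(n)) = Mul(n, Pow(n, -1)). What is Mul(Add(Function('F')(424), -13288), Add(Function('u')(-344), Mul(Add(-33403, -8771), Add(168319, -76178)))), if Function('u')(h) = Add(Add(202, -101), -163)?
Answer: Rational(464725196090236, 9) ≈ 5.1636e+13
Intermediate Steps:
Function('u')(h) = -62 (Function('u')(h) = Add(101, -163) = -62)
Function('F')(n) = Rational(1, 9) (Function('F')(n) = Mul(Rational(1, 9), Mul(n, Pow(n, -1))) = Mul(Rational(1, 9), 1) = Rational(1, 9))
Mul(Add(Function('F')(424), -13288), Add(Function('u')(-344), Mul(Add(-33403, -8771), Add(168319, -76178)))) = Mul(Add(Rational(1, 9), -13288), Add(-62, Mul(Add(-33403, -8771), Add(168319, -76178)))) = Mul(Rational(-119591, 9), Add(-62, Mul(-42174, 92141))) = Mul(Rational(-119591, 9), Add(-62, -3885954534)) = Mul(Rational(-119591, 9), -3885954596) = Rational(464725196090236, 9)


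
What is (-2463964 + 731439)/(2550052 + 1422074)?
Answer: -1732525/3972126 ≈ -0.43617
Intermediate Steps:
(-2463964 + 731439)/(2550052 + 1422074) = -1732525/3972126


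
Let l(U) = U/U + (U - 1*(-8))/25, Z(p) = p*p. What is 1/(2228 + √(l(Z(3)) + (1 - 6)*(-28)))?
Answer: 27850/62048029 - 5*√3542/124096058 ≈ 0.00044645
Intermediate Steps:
Z(p) = p²
l(U) = 33/25 + U/25 (l(U) = 1 + (U + 8)*(1/25) = 1 + (8 + U)*(1/25) = 1 + (8/25 + U/25) = 33/25 + U/25)
1/(2228 + √(l(Z(3)) + (1 - 6)*(-28))) = 1/(2228 + √((33/25 + (1/25)*3²) + (1 - 6)*(-28))) = 1/(2228 + √((33/25 + (1/25)*9) - 5*(-28))) = 1/(2228 + √((33/25 + 9/25) + 140)) = 1/(2228 + √(42/25 + 140)) = 1/(2228 + √(3542/25)) = 1/(2228 + √3542/5)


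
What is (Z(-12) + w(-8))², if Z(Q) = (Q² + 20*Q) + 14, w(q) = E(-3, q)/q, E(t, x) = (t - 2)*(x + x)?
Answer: 8464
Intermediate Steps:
E(t, x) = 2*x*(-2 + t) (E(t, x) = (-2 + t)*(2*x) = 2*x*(-2 + t))
w(q) = -10 (w(q) = (2*q*(-2 - 3))/q = (2*q*(-5))/q = (-10*q)/q = -10)
Z(Q) = 14 + Q² + 20*Q
(Z(-12) + w(-8))² = ((14 + (-12)² + 20*(-12)) - 10)² = ((14 + 144 - 240) - 10)² = (-82 - 10)² = (-92)² = 8464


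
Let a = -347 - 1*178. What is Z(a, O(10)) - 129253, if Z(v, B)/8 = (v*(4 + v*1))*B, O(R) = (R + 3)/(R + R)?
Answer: 1293077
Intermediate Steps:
O(R) = (3 + R)/(2*R) (O(R) = (3 + R)/((2*R)) = (3 + R)*(1/(2*R)) = (3 + R)/(2*R))
a = -525 (a = -347 - 178 = -525)
Z(v, B) = 8*B*v*(4 + v) (Z(v, B) = 8*((v*(4 + v*1))*B) = 8*((v*(4 + v))*B) = 8*(B*v*(4 + v)) = 8*B*v*(4 + v))
Z(a, O(10)) - 129253 = 8*((½)*(3 + 10)/10)*(-525)*(4 - 525) - 129253 = 8*((½)*(⅒)*13)*(-525)*(-521) - 129253 = 8*(13/20)*(-525)*(-521) - 129253 = 1422330 - 129253 = 1293077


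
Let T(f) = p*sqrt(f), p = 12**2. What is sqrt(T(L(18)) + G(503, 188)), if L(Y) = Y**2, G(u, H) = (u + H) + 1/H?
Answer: sqrt(29008635)/94 ≈ 57.297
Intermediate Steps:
G(u, H) = H + u + 1/H (G(u, H) = (H + u) + 1/H = H + u + 1/H)
p = 144
T(f) = 144*sqrt(f)
sqrt(T(L(18)) + G(503, 188)) = sqrt(144*sqrt(18**2) + (188 + 503 + 1/188)) = sqrt(144*sqrt(324) + (188 + 503 + 1/188)) = sqrt(144*18 + 129909/188) = sqrt(2592 + 129909/188) = sqrt(617205/188) = sqrt(29008635)/94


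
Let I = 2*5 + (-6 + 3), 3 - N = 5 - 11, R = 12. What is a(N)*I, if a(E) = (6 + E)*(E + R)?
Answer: 2205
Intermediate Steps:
N = 9 (N = 3 - (5 - 11) = 3 - 1*(-6) = 3 + 6 = 9)
I = 7 (I = 10 - 3 = 7)
a(E) = (6 + E)*(12 + E) (a(E) = (6 + E)*(E + 12) = (6 + E)*(12 + E))
a(N)*I = (72 + 9**2 + 18*9)*7 = (72 + 81 + 162)*7 = 315*7 = 2205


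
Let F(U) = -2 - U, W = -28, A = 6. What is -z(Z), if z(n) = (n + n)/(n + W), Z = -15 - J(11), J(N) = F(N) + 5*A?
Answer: -16/15 ≈ -1.0667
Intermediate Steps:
J(N) = 28 - N (J(N) = (-2 - N) + 5*6 = (-2 - N) + 30 = 28 - N)
Z = -32 (Z = -15 - (28 - 1*11) = -15 - (28 - 11) = -15 - 1*17 = -15 - 17 = -32)
z(n) = 2*n/(-28 + n) (z(n) = (n + n)/(n - 28) = (2*n)/(-28 + n) = 2*n/(-28 + n))
-z(Z) = -2*(-32)/(-28 - 32) = -2*(-32)/(-60) = -2*(-32)*(-1)/60 = -1*16/15 = -16/15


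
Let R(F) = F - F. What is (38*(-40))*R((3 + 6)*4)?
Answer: 0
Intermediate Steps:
R(F) = 0
(38*(-40))*R((3 + 6)*4) = (38*(-40))*0 = -1520*0 = 0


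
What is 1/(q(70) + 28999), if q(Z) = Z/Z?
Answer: 1/29000 ≈ 3.4483e-5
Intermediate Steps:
q(Z) = 1
1/(q(70) + 28999) = 1/(1 + 28999) = 1/29000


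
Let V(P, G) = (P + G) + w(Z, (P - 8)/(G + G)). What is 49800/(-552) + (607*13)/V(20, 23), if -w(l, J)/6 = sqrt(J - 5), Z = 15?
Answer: 83110752/1068373 + 47346*I*sqrt(2507)/46451 ≈ 77.792 + 51.035*I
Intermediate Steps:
w(l, J) = -6*sqrt(-5 + J) (w(l, J) = -6*sqrt(J - 5) = -6*sqrt(-5 + J))
V(P, G) = G + P - 6*sqrt(-5 + (-8 + P)/(2*G)) (V(P, G) = (P + G) - 6*sqrt(-5 + (P - 8)/(G + G)) = (G + P) - 6*sqrt(-5 + (-8 + P)/((2*G))) = (G + P) - 6*sqrt(-5 + (-8 + P)*(1/(2*G))) = (G + P) - 6*sqrt(-5 + (-8 + P)/(2*G)) = G + P - 6*sqrt(-5 + (-8 + P)/(2*G)))
49800/(-552) + (607*13)/V(20, 23) = 49800/(-552) + (607*13)/(23 + 20 - 3*sqrt(2)*sqrt((-8 + 20 - 10*23)/23)) = 49800*(-1/552) + 7891/(23 + 20 - 3*sqrt(2)*sqrt((-8 + 20 - 230)/23)) = -2075/23 + 7891/(23 + 20 - 3*sqrt(2)*sqrt((1/23)*(-218))) = -2075/23 + 7891/(23 + 20 - 3*sqrt(2)*sqrt(-218/23)) = -2075/23 + 7891/(23 + 20 - 3*sqrt(2)*I*sqrt(5014)/23) = -2075/23 + 7891/(23 + 20 - 6*I*sqrt(2507)/23) = -2075/23 + 7891/(43 - 6*I*sqrt(2507)/23)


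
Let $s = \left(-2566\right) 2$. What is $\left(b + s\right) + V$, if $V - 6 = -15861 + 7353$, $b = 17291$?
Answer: $3657$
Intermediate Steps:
$s = -5132$
$V = -8502$ ($V = 6 + \left(-15861 + 7353\right) = 6 - 8508 = -8502$)
$\left(b + s\right) + V = \left(17291 - 5132\right) - 8502 = 12159 - 8502 = 3657$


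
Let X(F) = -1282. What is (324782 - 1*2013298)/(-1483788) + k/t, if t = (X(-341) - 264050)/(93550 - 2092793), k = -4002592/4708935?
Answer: -18492075118061261/3511157072850945 ≈ -5.2667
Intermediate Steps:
k = -363872/428085 (k = -4002592*1/4708935 = -363872/428085 ≈ -0.85000)
t = 265332/1999243 (t = (-1282 - 264050)/(93550 - 2092793) = -265332/(-1999243) = -265332*(-1/1999243) = 265332/1999243 ≈ 0.13272)
(324782 - 1*2013298)/(-1483788) + k/t = (324782 - 1*2013298)/(-1483788) - 363872/(428085*265332/1999243) = (324782 - 2013298)*(-1/1483788) - 363872/428085*1999243/265332 = -1688516*(-1/1483788) - 181867137224/28396162305 = 422129/370947 - 181867137224/28396162305 = -18492075118061261/3511157072850945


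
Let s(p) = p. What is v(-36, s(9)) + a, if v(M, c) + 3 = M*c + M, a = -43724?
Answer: -44087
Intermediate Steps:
v(M, c) = -3 + M + M*c (v(M, c) = -3 + (M*c + M) = -3 + (M + M*c) = -3 + M + M*c)
v(-36, s(9)) + a = (-3 - 36 - 36*9) - 43724 = (-3 - 36 - 324) - 43724 = -363 - 43724 = -44087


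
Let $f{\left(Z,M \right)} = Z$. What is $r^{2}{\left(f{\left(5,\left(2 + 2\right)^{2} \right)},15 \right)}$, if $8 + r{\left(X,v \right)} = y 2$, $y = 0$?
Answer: $64$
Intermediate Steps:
$r{\left(X,v \right)} = -8$ ($r{\left(X,v \right)} = -8 + 0 \cdot 2 = -8 + 0 = -8$)
$r^{2}{\left(f{\left(5,\left(2 + 2\right)^{2} \right)},15 \right)} = \left(-8\right)^{2} = 64$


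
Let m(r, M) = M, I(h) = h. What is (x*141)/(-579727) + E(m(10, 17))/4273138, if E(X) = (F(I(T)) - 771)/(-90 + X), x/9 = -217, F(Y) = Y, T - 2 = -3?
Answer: 42950023086923/90419751776399 ≈ 0.47501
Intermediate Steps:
T = -1 (T = 2 - 3 = -1)
x = -1953 (x = 9*(-217) = -1953)
E(X) = -772/(-90 + X) (E(X) = (-1 - 771)/(-90 + X) = -772/(-90 + X))
(x*141)/(-579727) + E(m(10, 17))/4273138 = -1953*141/(-579727) - 772/(-90 + 17)/4273138 = -275373*(-1/579727) - 772/(-73)*(1/4273138) = 275373/579727 - 772*(-1/73)*(1/4273138) = 275373/579727 + (772/73)*(1/4273138) = 275373/579727 + 386/155969537 = 42950023086923/90419751776399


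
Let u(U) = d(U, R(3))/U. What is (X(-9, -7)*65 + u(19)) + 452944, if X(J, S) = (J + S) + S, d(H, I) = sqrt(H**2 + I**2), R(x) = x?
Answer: 451449 + sqrt(370)/19 ≈ 4.5145e+5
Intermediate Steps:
X(J, S) = J + 2*S
u(U) = sqrt(9 + U**2)/U (u(U) = sqrt(U**2 + 3**2)/U = sqrt(U**2 + 9)/U = sqrt(9 + U**2)/U)
(X(-9, -7)*65 + u(19)) + 452944 = ((-9 + 2*(-7))*65 + sqrt(9 + 19**2)/19) + 452944 = ((-9 - 14)*65 + sqrt(9 + 361)/19) + 452944 = (-23*65 + sqrt(370)/19) + 452944 = (-1495 + sqrt(370)/19) + 452944 = 451449 + sqrt(370)/19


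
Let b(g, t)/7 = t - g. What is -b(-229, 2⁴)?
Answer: -1715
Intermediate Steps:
b(g, t) = -7*g + 7*t (b(g, t) = 7*(t - g) = -7*g + 7*t)
-b(-229, 2⁴) = -(-7*(-229) + 7*2⁴) = -(1603 + 7*16) = -(1603 + 112) = -1*1715 = -1715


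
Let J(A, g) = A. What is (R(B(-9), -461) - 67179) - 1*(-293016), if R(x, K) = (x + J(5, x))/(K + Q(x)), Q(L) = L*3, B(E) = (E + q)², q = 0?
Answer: 24616190/109 ≈ 2.2584e+5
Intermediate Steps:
B(E) = E² (B(E) = (E + 0)² = E²)
Q(L) = 3*L
R(x, K) = (5 + x)/(K + 3*x) (R(x, K) = (x + 5)/(K + 3*x) = (5 + x)/(K + 3*x))
(R(B(-9), -461) - 67179) - 1*(-293016) = ((5 + (-9)²)/(-461 + 3*(-9)²) - 67179) - 1*(-293016) = ((5 + 81)/(-461 + 3*81) - 67179) + 293016 = (86/(-461 + 243) - 67179) + 293016 = (86/(-218) - 67179) + 293016 = (-1/218*86 - 67179) + 293016 = (-43/109 - 67179) + 293016 = -7322554/109 + 293016 = 24616190/109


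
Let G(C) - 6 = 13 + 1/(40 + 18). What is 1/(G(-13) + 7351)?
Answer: 58/427461 ≈ 0.00013568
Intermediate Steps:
G(C) = 1103/58 (G(C) = 6 + (13 + 1/(40 + 18)) = 6 + (13 + 1/58) = 6 + 755/58 = 1103/58)
1/(G(-13) + 7351) = 1/(1103/58 + 7351) = 1/(427461/58) = 58/427461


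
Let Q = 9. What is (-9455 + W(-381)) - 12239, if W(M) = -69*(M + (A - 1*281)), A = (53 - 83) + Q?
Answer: 25433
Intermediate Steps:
A = -21 (A = (53 - 83) + 9 = -30 + 9 = -21)
W(M) = 20838 - 69*M (W(M) = -69*(M + (-21 - 1*281)) = -69*(M + (-21 - 281)) = -69*(M - 302) = -69*(-302 + M) = 20838 - 69*M)
(-9455 + W(-381)) - 12239 = (-9455 + (20838 - 69*(-381))) - 12239 = (-9455 + (20838 + 26289)) - 12239 = (-9455 + 47127) - 12239 = 37672 - 12239 = 25433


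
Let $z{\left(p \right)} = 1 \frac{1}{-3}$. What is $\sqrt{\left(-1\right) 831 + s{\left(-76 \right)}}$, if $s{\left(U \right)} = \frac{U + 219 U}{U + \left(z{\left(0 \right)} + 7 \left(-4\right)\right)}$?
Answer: $\frac{3 i \sqrt{7301351}}{313} \approx 25.899 i$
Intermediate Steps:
$z{\left(p \right)} = - \frac{1}{3}$ ($z{\left(p \right)} = 1 \left(- \frac{1}{3}\right) = - \frac{1}{3}$)
$s{\left(U \right)} = \frac{220 U}{- \frac{85}{3} + U}$ ($s{\left(U \right)} = \frac{U + 219 U}{U + \left(- \frac{1}{3} + 7 \left(-4\right)\right)} = \frac{220 U}{U - \frac{85}{3}} = \frac{220 U}{- \frac{85}{3} + U}$)
$\sqrt{\left(-1\right) 831 + s{\left(-76 \right)}} = \sqrt{\left(-1\right) 831 + 660 \left(-76\right) \frac{1}{-85 + 3 \left(-76\right)}} = \sqrt{-831 + 660 \left(-76\right) \frac{1}{-85 - 228}} = \sqrt{-831 + 660 \left(-76\right) \frac{1}{-313}} = \sqrt{-831 + 660 \left(-76\right) \left(- \frac{1}{313}\right)} = \sqrt{-831 + \frac{50160}{313}} = \sqrt{- \frac{209943}{313}} = \frac{3 i \sqrt{7301351}}{313}$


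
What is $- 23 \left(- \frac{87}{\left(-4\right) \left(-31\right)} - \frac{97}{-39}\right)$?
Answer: $- \frac{198605}{4836} \approx -41.068$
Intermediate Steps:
$- 23 \left(- \frac{87}{\left(-4\right) \left(-31\right)} - \frac{97}{-39}\right) = - 23 \left(- \frac{87}{124} - - \frac{97}{39}\right) = - 23 \left(\left(-87\right) \frac{1}{124} + \frac{97}{39}\right) = - 23 \left(- \frac{87}{124} + \frac{97}{39}\right) = \left(-23\right) \frac{8635}{4836} = - \frac{198605}{4836}$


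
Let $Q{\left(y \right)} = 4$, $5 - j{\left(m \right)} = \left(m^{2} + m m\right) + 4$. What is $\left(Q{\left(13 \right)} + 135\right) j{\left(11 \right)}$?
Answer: $-33499$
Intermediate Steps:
$j{\left(m \right)} = 1 - 2 m^{2}$ ($j{\left(m \right)} = 5 - \left(\left(m^{2} + m m\right) + 4\right) = 5 - \left(\left(m^{2} + m^{2}\right) + 4\right) = 5 - \left(2 m^{2} + 4\right) = 5 - \left(4 + 2 m^{2}\right) = 1 - 2 m^{2}$)
$\left(Q{\left(13 \right)} + 135\right) j{\left(11 \right)} = \left(4 + 135\right) \left(1 - 2 \cdot 11^{2}\right) = 139 \left(1 - 242\right) = 139 \left(-241\right) = -33499$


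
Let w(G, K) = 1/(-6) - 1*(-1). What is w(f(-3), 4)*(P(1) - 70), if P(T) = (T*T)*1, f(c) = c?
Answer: -115/2 ≈ -57.500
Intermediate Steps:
w(G, K) = ⅚ (w(G, K) = -⅙ + 1 = ⅚)
P(T) = T² (P(T) = T²*1 = T²)
w(f(-3), 4)*(P(1) - 70) = 5*(1² - 70)/6 = 5*(1 - 70)/6 = (⅚)*(-69) = -115/2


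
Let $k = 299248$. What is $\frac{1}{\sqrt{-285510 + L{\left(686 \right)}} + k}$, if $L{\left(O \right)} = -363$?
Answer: $\frac{299248}{89549651377} - \frac{i \sqrt{285873}}{89549651377} \approx 3.3417 \cdot 10^{-6} - 5.9707 \cdot 10^{-9} i$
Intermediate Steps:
$\frac{1}{\sqrt{-285510 + L{\left(686 \right)}} + k} = \frac{1}{\sqrt{-285510 - 363} + 299248} = \frac{1}{\sqrt{-285873} + 299248} = \frac{1}{i \sqrt{285873} + 299248} = \frac{1}{299248 + i \sqrt{285873}}$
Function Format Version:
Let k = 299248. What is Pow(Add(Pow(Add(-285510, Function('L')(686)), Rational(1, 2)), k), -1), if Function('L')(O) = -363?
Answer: Add(Rational(299248, 89549651377), Mul(Rational(-1, 89549651377), I, Pow(285873, Rational(1, 2)))) ≈ Add(3.3417e-6, Mul(-5.9707e-9, I))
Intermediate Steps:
Pow(Add(Pow(Add(-285510, Function('L')(686)), Rational(1, 2)), k), -1) = Pow(Add(Pow(Add(-285510, -363), Rational(1, 2)), 299248), -1) = Pow(Add(Pow(-285873, Rational(1, 2)), 299248), -1) = Pow(Add(Mul(I, Pow(285873, Rational(1, 2))), 299248), -1) = Pow(Add(299248, Mul(I, Pow(285873, Rational(1, 2)))), -1)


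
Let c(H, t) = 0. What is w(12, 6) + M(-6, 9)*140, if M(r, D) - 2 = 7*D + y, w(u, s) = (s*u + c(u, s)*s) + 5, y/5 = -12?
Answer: 777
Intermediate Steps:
y = -60 (y = 5*(-12) = -60)
w(u, s) = 5 + s*u (w(u, s) = (s*u + 0*s) + 5 = (s*u + 0) + 5 = s*u + 5 = 5 + s*u)
M(r, D) = -58 + 7*D (M(r, D) = 2 + (7*D - 60) = 2 + (-60 + 7*D) = -58 + 7*D)
w(12, 6) + M(-6, 9)*140 = (5 + 6*12) + (-58 + 7*9)*140 = (5 + 72) + (-58 + 63)*140 = 77 + 5*140 = 77 + 700 = 777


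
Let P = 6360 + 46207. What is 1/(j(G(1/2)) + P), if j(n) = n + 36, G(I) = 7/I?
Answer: 1/52617 ≈ 1.9005e-5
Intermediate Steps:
j(n) = 36 + n
P = 52567
1/(j(G(1/2)) + P) = 1/((36 + 7/(1/2)) + 52567) = 1/((36 + 7/(½)) + 52567) = 1/((36 + 7*2) + 52567) = 1/((36 + 14) + 52567) = 1/(50 + 52567) = 1/52617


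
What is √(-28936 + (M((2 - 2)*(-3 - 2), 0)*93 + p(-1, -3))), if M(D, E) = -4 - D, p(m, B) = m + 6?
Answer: I*√29303 ≈ 171.18*I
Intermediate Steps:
p(m, B) = 6 + m
√(-28936 + (M((2 - 2)*(-3 - 2), 0)*93 + p(-1, -3))) = √(-28936 + ((-4 - (2 - 2)*(-3 - 2))*93 + (6 - 1))) = √(-28936 + ((-4 - 0*(-5))*93 + 5)) = √(-28936 + ((-4 - 1*0)*93 + 5)) = √(-28936 + ((-4 + 0)*93 + 5)) = √(-28936 + (-4*93 + 5)) = √(-28936 + (-372 + 5)) = √(-28936 - 367) = √(-29303) = I*√29303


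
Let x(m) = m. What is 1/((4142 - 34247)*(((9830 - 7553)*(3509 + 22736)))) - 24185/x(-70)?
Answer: 1243157878455073/3598141471650 ≈ 345.50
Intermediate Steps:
1/((4142 - 34247)*(((9830 - 7553)*(3509 + 22736)))) - 24185/x(-70) = 1/((4142 - 34247)*(((9830 - 7553)*(3509 + 22736)))) - 24185/(-70) = 1/((-30105)*((2277*26245))) - 24185*(-1/70) = -1/30105/59759865 + 691/2 = -1/30105*1/59759865 + 691/2 = -1/1799070735825 + 691/2 = 1243157878455073/3598141471650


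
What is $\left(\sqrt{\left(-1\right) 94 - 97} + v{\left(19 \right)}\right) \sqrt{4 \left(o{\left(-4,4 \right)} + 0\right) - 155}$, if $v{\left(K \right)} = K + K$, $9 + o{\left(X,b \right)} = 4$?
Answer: $- 5 \sqrt{1337} + 190 i \sqrt{7} \approx -182.82 + 502.69 i$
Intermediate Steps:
$o{\left(X,b \right)} = -5$ ($o{\left(X,b \right)} = -9 + 4 = -5$)
$v{\left(K \right)} = 2 K$
$\left(\sqrt{\left(-1\right) 94 - 97} + v{\left(19 \right)}\right) \sqrt{4 \left(o{\left(-4,4 \right)} + 0\right) - 155} = \left(\sqrt{\left(-1\right) 94 - 97} + 2 \cdot 19\right) \sqrt{4 \left(-5 + 0\right) - 155} = \left(\sqrt{-94 - 97} + 38\right) \sqrt{4 \left(-5\right) - 155} = \left(\sqrt{-191} + 38\right) \sqrt{-20 - 155} = \left(i \sqrt{191} + 38\right) \sqrt{-175} = \left(38 + i \sqrt{191}\right) 5 i \sqrt{7} = 5 i \sqrt{7} \left(38 + i \sqrt{191}\right)$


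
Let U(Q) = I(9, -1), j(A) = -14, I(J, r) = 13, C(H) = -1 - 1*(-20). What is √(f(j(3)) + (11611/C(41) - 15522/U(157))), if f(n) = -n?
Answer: 3*I*√22819/19 ≈ 23.852*I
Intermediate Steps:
C(H) = 19 (C(H) = -1 + 20 = 19)
U(Q) = 13
√(f(j(3)) + (11611/C(41) - 15522/U(157))) = √(-1*(-14) + (11611/19 - 15522/13)) = √(14 + (11611*(1/19) - 15522*1/13)) = √(14 + (11611/19 - 1194)) = √(14 - 11075/19) = √(-10809/19) = 3*I*√22819/19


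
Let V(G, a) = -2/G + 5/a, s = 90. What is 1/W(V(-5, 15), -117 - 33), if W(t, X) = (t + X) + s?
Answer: -15/889 ≈ -0.016873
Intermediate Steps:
W(t, X) = 90 + X + t (W(t, X) = (t + X) + 90 = (X + t) + 90 = 90 + X + t)
1/W(V(-5, 15), -117 - 33) = 1/(90 + (-117 - 33) + (-2/(-5) + 5/15)) = 1/(90 - 150 + (-2*(-⅕) + 5*(1/15))) = 1/(90 - 150 + (⅖ + ⅓)) = 1/(90 - 150 + 11/15) = 1/(-889/15) = -15/889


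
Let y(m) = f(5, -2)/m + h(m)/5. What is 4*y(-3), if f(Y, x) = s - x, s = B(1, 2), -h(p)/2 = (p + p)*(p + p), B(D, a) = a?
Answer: -944/15 ≈ -62.933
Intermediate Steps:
h(p) = -8*p² (h(p) = -2*(p + p)*(p + p) = -2*2*p*2*p = -8*p²)
s = 2
f(Y, x) = 2 - x
y(m) = 4/m - 8*m²/5 (y(m) = (2 - 1*(-2))/m - 8*m²/5 = (2 + 2)/m - 8*m²*(⅕) = 4/m - 8*m²/5)
4*y(-3) = 4*((⅘)*(5 - 2*(-3)³)/(-3)) = 4*((⅘)*(-⅓)*(5 - 2*(-27))) = 4*((⅘)*(-⅓)*(5 + 54)) = 4*((⅘)*(-⅓)*59) = 4*(-236/15) = -944/15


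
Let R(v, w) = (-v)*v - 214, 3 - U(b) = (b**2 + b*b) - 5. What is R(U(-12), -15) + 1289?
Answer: -77325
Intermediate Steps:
U(b) = 8 - 2*b**2 (U(b) = 3 - ((b**2 + b*b) - 5) = 3 - ((b**2 + b**2) - 5) = 3 - (2*b**2 - 5) = 3 - (-5 + 2*b**2) = 3 + (5 - 2*b**2) = 8 - 2*b**2)
R(v, w) = -214 - v**2 (R(v, w) = -v**2 - 214 = -214 - v**2)
R(U(-12), -15) + 1289 = (-214 - (8 - 2*(-12)**2)**2) + 1289 = (-214 - (8 - 2*144)**2) + 1289 = (-214 - (8 - 288)**2) + 1289 = (-214 - 1*(-280)**2) + 1289 = (-214 - 1*78400) + 1289 = (-214 - 78400) + 1289 = -78614 + 1289 = -77325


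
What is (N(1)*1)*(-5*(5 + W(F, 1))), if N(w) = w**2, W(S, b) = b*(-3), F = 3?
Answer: -10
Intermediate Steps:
W(S, b) = -3*b
(N(1)*1)*(-5*(5 + W(F, 1))) = (1**2*1)*(-5*(5 - 3*1)) = (1*1)*(-5*(5 - 3)) = 1*(-5*2) = 1*(-10) = -10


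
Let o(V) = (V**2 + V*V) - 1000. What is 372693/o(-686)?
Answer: 372693/940192 ≈ 0.39640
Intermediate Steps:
o(V) = -1000 + 2*V**2 (o(V) = (V**2 + V**2) - 1000 = 2*V**2 - 1000 = -1000 + 2*V**2)
372693/o(-686) = 372693/(-1000 + 2*(-686)**2) = 372693/(-1000 + 2*470596) = 372693/(-1000 + 941192) = 372693/940192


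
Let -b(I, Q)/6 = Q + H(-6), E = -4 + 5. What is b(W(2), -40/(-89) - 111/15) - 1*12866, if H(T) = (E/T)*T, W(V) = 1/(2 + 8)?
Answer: -5709482/445 ≈ -12830.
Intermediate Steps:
E = 1
W(V) = ⅒ (W(V) = 1/10 = ⅒)
H(T) = 1 (H(T) = (1/T)*T = T/T = 1)
b(I, Q) = -6 - 6*Q (b(I, Q) = -6*(Q + 1) = -6*(1 + Q) = -6 - 6*Q)
b(W(2), -40/(-89) - 111/15) - 1*12866 = (-6 - 6*(-40/(-89) - 111/15)) - 1*12866 = (-6 - 6*(-40*(-1/89) - 111*1/15)) - 12866 = (-6 - 6*(40/89 - 37/5)) - 12866 = (-6 - 6*(-3093/445)) - 12866 = (-6 + 18558/445) - 12866 = 15888/445 - 12866 = -5709482/445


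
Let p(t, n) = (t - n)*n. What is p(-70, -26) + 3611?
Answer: 4755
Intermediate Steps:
p(t, n) = n*(t - n)
p(-70, -26) + 3611 = -26*(-70 - 1*(-26)) + 3611 = -26*(-70 + 26) + 3611 = -26*(-44) + 3611 = 1144 + 3611 = 4755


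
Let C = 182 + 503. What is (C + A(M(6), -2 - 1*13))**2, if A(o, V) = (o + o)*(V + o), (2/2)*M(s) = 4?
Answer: 356409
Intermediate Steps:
M(s) = 4
A(o, V) = 2*o*(V + o) (A(o, V) = (2*o)*(V + o) = 2*o*(V + o))
C = 685
(C + A(M(6), -2 - 1*13))**2 = (685 + 2*4*((-2 - 1*13) + 4))**2 = (685 + 2*4*((-2 - 13) + 4))**2 = (685 + 2*4*(-15 + 4))**2 = (685 + 2*4*(-11))**2 = (685 - 88)**2 = 597**2 = 356409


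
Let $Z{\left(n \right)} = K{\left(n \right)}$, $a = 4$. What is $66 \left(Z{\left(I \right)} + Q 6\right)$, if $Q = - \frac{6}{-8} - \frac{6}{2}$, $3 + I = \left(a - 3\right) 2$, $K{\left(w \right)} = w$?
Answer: $-957$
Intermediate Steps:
$I = -1$ ($I = -3 + \left(4 - 3\right) 2 = -3 + 1 \cdot 2 = -3 + 2 = -1$)
$Q = - \frac{9}{4}$ ($Q = \left(-6\right) \left(- \frac{1}{8}\right) - 3 = \frac{3}{4} - 3 = - \frac{9}{4} \approx -2.25$)
$Z{\left(n \right)} = n$
$66 \left(Z{\left(I \right)} + Q 6\right) = 66 \left(-1 - \frac{27}{2}\right) = 66 \left(- \frac{29}{2}\right) = -957$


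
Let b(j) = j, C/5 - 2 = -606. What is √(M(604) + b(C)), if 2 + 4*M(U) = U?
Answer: I*√11478/2 ≈ 53.568*I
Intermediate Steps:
C = -3020 (C = 10 + 5*(-606) = 10 - 3030 = -3020)
M(U) = -½ + U/4
√(M(604) + b(C)) = √((-½ + (¼)*604) - 3020) = √((-½ + 151) - 3020) = √(301/2 - 3020) = √(-5739/2) = I*√11478/2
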